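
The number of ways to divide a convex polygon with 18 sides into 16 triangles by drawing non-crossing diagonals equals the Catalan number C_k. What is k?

16

The number of triangulations of an 18-gon is the Catalan number C_16 (index = sides − 2).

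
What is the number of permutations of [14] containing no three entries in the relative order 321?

2674440

For any fixed pattern of length 3, the pattern-avoiding permutations of [14] number C_14.
C_14 = C(28,14)/15 = 40116600/15 = 2674440.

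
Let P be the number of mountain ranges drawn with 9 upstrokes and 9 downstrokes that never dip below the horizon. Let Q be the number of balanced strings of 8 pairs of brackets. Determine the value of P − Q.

3432

Paths of 9 up- and 9 down-steps that never dip below the axis are Dyck paths; their count is C_9. So P = C_9 = 4862.
Balanced strings of n pairs of brackets are counted by C_n; here n = 8. So Q = C_8 = 1430.
P − Q = 4862 − 1430 = 3432.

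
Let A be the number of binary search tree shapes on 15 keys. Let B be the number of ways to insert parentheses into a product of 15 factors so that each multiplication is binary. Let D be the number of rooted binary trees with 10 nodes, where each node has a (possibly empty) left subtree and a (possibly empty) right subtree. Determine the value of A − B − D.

Rooted binary trees with 15 nodes (each child slot possibly empty) number C_15. So A = C_15 = 9694845.
Ways to associate a product of 15 factors correspond to binary trees on 15 leaves, so the count is C_14. So B = C_14 = 2674440.
There are C_n binary search tree shapes on n keys; with n = 10 that is C_10. So D = C_10 = 16796.
A − B − D = 9694845 − 2674440 − 16796 = 7003609.

7003609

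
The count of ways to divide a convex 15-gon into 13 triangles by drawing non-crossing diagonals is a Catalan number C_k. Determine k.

Triangulations of a convex m-gon are counted by C_{m−2}; with m = 15 this is C_13.

13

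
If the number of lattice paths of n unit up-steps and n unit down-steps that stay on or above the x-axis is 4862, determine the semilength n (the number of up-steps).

Dyck paths of semilength n are counted by C_n; 4862 = C_9.

9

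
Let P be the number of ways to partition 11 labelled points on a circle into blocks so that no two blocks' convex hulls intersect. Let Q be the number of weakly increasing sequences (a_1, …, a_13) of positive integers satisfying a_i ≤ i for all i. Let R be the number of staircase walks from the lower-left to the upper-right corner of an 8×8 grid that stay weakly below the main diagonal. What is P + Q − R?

800256

Non-crossing partitions of an n-element set are counted by C_n; here n = 11. So P = C_11 = 58786.
Weakly increasing sequences with a_i ≤ i biject with Dyck paths of semilength 13, so there are C_13. So Q = C_13 = 742900.
Sub-diagonal monotone paths from (0,0) to (8,8) biject with Dyck paths of semilength 8, giving C_8. So R = C_8 = 1430.
P + Q − R = 58786 + 742900 − 1430 = 800256.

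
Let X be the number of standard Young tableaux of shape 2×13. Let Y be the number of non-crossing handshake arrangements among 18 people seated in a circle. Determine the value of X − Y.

By the hook-length formula (or a Dyck-path bijection), SYT of shape 2×13 number C_13. So X = C_13 = 742900.
With 18 = 2·9 people, non-crossing handshake pairings are non-crossing perfect matchings on a circle, counted by C_9. So Y = C_9 = 4862.
X − Y = 742900 − 4862 = 738038.

738038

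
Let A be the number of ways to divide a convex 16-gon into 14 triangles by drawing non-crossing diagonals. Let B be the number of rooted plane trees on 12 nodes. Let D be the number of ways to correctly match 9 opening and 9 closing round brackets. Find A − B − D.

Triangulations of a convex m-gon are counted by C_{m−2}; with m = 16 this is C_14. So A = C_14 = 2674440.
A rooted plane tree on 12 nodes has 11 edges, and such trees are counted by C_11. So B = C_11 = 58786.
Balanced strings of n pairs of brackets are counted by C_n; here n = 9. So D = C_9 = 4862.
A − B − D = 2674440 − 58786 − 4862 = 2610792.

2610792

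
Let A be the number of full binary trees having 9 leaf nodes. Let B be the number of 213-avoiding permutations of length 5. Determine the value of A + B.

1472

A full binary tree with L leaves has L−1 internal nodes and is counted by C_{L−1}; L = 9 gives C_8. So A = C_8 = 1430.
For any fixed pattern of length 3, the pattern-avoiding permutations of [5] number C_5. So B = C_5 = 42.
A + B = 1430 + 42 = 1472.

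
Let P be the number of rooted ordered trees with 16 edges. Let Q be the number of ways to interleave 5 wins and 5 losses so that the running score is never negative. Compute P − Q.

35357628

A rooted plane tree with 16 edges has 17 nodes, and the count is C_16. So P = C_16 = 35357670.
Ballot sequences with n votes each where one side never trails are Dyck words, counted by C_n; here n = 5. So Q = C_5 = 42.
P − Q = 35357670 − 42 = 35357628.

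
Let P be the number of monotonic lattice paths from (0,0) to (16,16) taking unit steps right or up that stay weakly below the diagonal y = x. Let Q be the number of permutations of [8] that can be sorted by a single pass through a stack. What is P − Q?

Monotone paths in an n×n grid that stay weakly below the diagonal are counted by C_n; here n = 16. So P = C_16 = 35357670.
By Knuth's characterisation, the stack-sortable permutations of length 8 are the 231-avoiders, numbering C_8. So Q = C_8 = 1430.
P − Q = 35357670 − 1430 = 35356240.

35356240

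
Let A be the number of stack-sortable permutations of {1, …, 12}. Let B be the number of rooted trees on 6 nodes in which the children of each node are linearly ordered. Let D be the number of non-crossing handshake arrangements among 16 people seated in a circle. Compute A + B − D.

206624

Stack-sortable permutations are exactly the 231-avoiding ones, counted by C_n; here n = 12. So A = C_12 = 208012.
Rooted ordered (plane) trees on m nodes have m−1 edges and are counted by C_{m−1}; m = 6 gives C_5. So B = C_5 = 42.
With 16 = 2·8 people, non-crossing handshake pairings are non-crossing perfect matchings on a circle, counted by C_8. So D = C_8 = 1430.
A + B − D = 208012 + 42 − 1430 = 206624.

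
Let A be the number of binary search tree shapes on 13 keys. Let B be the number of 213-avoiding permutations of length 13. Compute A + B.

1485800

Rooted binary trees with 13 nodes (each child slot possibly empty) number C_13. So A = C_13 = 742900.
For any fixed pattern of length 3, the pattern-avoiding permutations of [13] number C_13. So B = C_13 = 742900.
A + B = 742900 + 742900 = 1485800.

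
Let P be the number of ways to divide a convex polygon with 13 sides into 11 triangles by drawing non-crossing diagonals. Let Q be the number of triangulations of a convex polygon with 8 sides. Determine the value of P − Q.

58654

A convex 13-gon is triangulated into 11 triangles, and the number of such triangulations is the Catalan number C_{13−2} = C_11. So P = C_11 = 58786.
A convex 8-gon is triangulated into 6 triangles, and the number of such triangulations is the Catalan number C_{8−2} = C_6. So Q = C_6 = 132.
P − Q = 58786 − 132 = 58654.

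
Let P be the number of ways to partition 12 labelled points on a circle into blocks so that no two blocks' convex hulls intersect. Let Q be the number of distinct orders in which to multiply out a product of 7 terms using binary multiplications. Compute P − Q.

The non-crossing partitions of [12] form a lattice of size C_12. So P = C_12 = 208012.
Ways to associate a product of 7 factors correspond to binary trees on 7 leaves, so the count is C_6. So Q = C_6 = 132.
P − Q = 208012 − 132 = 207880.

207880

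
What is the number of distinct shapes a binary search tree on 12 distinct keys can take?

There are C_n binary search tree shapes on n keys; with n = 12 that is C_12.
C_12 = 208012.

208012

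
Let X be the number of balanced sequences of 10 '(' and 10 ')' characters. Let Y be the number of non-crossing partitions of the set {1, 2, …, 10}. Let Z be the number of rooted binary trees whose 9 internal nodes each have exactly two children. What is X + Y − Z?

28730

With 10 pairs the number of balanced bracket strings is the Catalan number C_10. So X = C_10 = 16796.
The non-crossing partitions of [10] form a lattice of size C_10. So Y = C_10 = 16796.
The number of full binary trees on 9 internal nodes is the Catalan number C_9. So Z = C_9 = 4862.
X + Y − Z = 16796 + 16796 − 4862 = 28730.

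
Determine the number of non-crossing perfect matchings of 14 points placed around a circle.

Non-crossing perfect matchings of 2n points on a circle are counted by C_n; with 14 points, n = 7.
C_7 = C(14,7)/8 = 3432/8 = 429.

429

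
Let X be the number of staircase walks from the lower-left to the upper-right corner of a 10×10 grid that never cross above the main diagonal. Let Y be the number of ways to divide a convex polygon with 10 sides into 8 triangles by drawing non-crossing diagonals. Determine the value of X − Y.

15366

Sub-diagonal monotone paths from (0,0) to (10,10) biject with Dyck paths of semilength 10, giving C_10. So X = C_10 = 16796.
Triangulations of a convex m-gon are counted by C_{m−2}; with m = 10 this is C_8. So Y = C_8 = 1430.
X − Y = 16796 − 1430 = 15366.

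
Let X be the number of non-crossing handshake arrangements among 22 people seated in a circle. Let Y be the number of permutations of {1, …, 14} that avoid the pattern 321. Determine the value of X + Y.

Non-crossing handshake pairings of 2n people are counted by C_n; 22 people gives n = 11. So X = C_11 = 58786.
Permutations of [n] avoiding any single length-3 pattern are counted by C_n; here n = 14. So Y = C_14 = 2674440.
X + Y = 58786 + 2674440 = 2733226.

2733226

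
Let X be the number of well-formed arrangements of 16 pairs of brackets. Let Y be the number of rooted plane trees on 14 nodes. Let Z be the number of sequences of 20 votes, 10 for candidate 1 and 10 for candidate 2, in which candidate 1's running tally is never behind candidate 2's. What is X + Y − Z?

36083774

Balanced strings of n pairs of brackets are counted by C_n; here n = 16. So X = C_16 = 35357670.
A rooted plane tree on 14 nodes has 13 edges, and such trees are counted by C_13. So Y = C_13 = 742900.
Ballot sequences with n votes each where one side never trails are Dyck words, counted by C_n; here n = 10. So Z = C_10 = 16796.
X + Y − Z = 35357670 + 742900 − 16796 = 36083774.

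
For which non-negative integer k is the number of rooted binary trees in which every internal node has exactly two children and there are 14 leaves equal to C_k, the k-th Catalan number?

13

Full binary trees with 14 leaves have 14−1 = 13 internal nodes, so there are C_13 of them.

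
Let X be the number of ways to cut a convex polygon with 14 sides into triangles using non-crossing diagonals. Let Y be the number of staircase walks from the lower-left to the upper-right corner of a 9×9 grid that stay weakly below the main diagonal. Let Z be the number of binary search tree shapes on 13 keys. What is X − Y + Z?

The number of triangulations of a 14-gon is the Catalan number C_12 (index = sides − 2). So X = C_12 = 208012.
Monotone paths in an n×n grid that stay weakly below the diagonal are counted by C_n; here n = 9. So Y = C_9 = 4862.
Rooted binary trees with 13 nodes (each child slot possibly empty) number C_13. So Z = C_13 = 742900.
X − Y + Z = 208012 − 4862 + 742900 = 946050.

946050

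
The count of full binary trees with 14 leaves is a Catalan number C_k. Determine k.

13

A full binary tree with L leaves has L−1 internal nodes and is counted by C_{L−1}; L = 14 gives C_13.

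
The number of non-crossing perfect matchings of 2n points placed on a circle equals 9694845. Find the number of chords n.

Non-crossing pairings of 2n points on a circle are counted by C_n; 9694845 = C_15.

15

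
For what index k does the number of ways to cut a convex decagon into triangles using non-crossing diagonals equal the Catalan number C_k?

A convex 10-gon is triangulated into 8 triangles, and the number of such triangulations is the Catalan number C_{10−2} = C_8.

8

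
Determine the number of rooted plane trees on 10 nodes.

A rooted plane tree on 10 nodes has 9 edges, and such trees are counted by C_9.
C_9 = 4862.

4862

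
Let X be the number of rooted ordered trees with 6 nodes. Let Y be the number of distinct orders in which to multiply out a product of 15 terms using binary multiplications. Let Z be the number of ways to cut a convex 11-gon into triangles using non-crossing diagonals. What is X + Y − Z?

2669620

A rooted plane tree on 6 nodes has 5 edges, and such trees are counted by C_5. So X = C_5 = 42.
Parenthesizations of m factors correspond to full binary trees with m leaves, counted by C_{m−1}; m = 15 gives C_14. So Y = C_14 = 2674440.
The number of triangulations of an 11-gon is the Catalan number C_9 (index = sides − 2). So Z = C_9 = 4862.
X + Y − Z = 42 + 2674440 − 4862 = 2669620.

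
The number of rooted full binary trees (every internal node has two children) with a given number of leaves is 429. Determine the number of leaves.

Full binary trees with L leaves are counted by C_{L−1}, and C_7 = 429.
So the index is 7, and the number of leaves is 7 + 1 = 8.

8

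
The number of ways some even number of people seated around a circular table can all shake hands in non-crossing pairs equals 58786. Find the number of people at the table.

22

Non-crossing handshake pairings of 2n people are counted by C_n, and C_11 = 58786.
So n = 11, and there are 2n = 22 people.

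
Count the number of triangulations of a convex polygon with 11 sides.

A convex 11-gon is triangulated into 9 triangles, and the number of such triangulations is the Catalan number C_{11−2} = C_9.
C_9 = C(18,9)/10 = 48620/10 = 4862.

4862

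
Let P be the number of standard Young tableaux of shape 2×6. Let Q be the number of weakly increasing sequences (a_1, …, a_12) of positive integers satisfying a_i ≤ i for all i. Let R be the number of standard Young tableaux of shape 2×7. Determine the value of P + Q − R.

207715

By the hook-length formula (or a Dyck-path bijection), SYT of shape 2×6 number C_6. So P = C_6 = 132.
Weakly increasing sequences with a_i ≤ i biject with Dyck paths of semilength 12, so there are C_12. So Q = C_12 = 208012.
Standard Young tableaux of shape 2×n are counted by C_n; here n = 7. So R = C_7 = 429.
P + Q − R = 132 + 208012 − 429 = 207715.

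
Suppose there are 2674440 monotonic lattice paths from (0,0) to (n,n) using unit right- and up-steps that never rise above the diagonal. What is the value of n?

Such diagonal-avoiding paths in an n×n grid are counted by C_n, and C_14 = 2674440.

14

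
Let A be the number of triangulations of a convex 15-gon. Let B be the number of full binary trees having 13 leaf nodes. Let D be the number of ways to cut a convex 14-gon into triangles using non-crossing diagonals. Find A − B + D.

742900

The number of triangulations of a 15-gon is the Catalan number C_13 (index = sides − 2). So A = C_13 = 742900.
A full binary tree with L leaves has L−1 internal nodes and is counted by C_{L−1}; L = 13 gives C_12. So B = C_12 = 208012.
Triangulations of a convex m-gon are counted by C_{m−2}; with m = 14 this is C_12. So D = C_12 = 208012.
A − B + D = 742900 − 208012 + 208012 = 742900.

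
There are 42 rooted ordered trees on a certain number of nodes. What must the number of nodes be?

6

Rooted ordered trees on m nodes are counted by C_{m−1}, and C_5 = 42.
So the index is 5, and the number of nodes is 5 + 1 = 6.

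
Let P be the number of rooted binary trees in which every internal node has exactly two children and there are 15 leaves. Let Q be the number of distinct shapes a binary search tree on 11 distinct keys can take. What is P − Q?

2615654

Full binary trees with 15 leaves have 15−1 = 14 internal nodes, so there are C_14 of them. So P = C_14 = 2674440.
There are C_n binary search tree shapes on n keys; with n = 11 that is C_11. So Q = C_11 = 58786.
P − Q = 2674440 − 58786 = 2615654.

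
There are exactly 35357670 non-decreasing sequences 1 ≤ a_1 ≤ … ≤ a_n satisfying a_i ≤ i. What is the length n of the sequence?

16

Such sub-staircase sequences of length n are counted by C_n. Since C_16 = 35357670, the index is 16.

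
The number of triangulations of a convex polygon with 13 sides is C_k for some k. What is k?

Triangulations of a convex m-gon are counted by C_{m−2}; with m = 13 this is C_11.

11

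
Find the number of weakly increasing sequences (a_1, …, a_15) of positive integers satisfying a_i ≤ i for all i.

Such sub-staircase sequences of length n are counted by C_n; here n = 15.
C_15 = 9694845.

9694845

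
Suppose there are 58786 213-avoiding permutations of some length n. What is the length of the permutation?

Permutations of [n] avoiding a fixed length-3 pattern are counted by C_n. Since C_11 = 58786, the index is 11.

11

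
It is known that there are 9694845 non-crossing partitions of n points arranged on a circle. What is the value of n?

Non-crossing partitions of [n] are counted by C_n. Since C_15 = 9694845, the index is 15.

15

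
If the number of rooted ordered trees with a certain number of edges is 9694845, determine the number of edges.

Rooted ordered trees with n edges are counted by C_n. The Catalan number equal to 9694845 is C_15.

15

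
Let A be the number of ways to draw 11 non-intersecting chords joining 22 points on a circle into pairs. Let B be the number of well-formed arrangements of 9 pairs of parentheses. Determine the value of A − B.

53924

Pairing 22 circle points by 11 non-crossing chords gives C_11 matchings. So A = C_11 = 58786.
A balanced arrangement of 9 bracket pairs is a Dyck word of semilength 9, so the count is C_9. So B = C_9 = 4862.
A − B = 58786 − 4862 = 53924.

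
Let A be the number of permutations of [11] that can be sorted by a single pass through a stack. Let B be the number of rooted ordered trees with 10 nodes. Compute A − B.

By Knuth's characterisation, the stack-sortable permutations of length 11 are the 231-avoiders, numbering C_11. So A = C_11 = 58786.
A rooted plane tree on 10 nodes has 9 edges, and such trees are counted by C_9. So B = C_9 = 4862.
A − B = 58786 − 4862 = 53924.

53924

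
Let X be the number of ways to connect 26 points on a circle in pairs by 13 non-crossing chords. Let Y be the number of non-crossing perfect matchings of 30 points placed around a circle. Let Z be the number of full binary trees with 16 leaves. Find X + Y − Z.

Pairing 26 circle points by 13 non-crossing chords gives C_13 matchings. So X = C_13 = 742900.
Non-crossing perfect matchings of 2n points on a circle are counted by C_n; with 30 points, n = 15. So Y = C_15 = 9694845.
Full binary trees with 16 leaves have 16−1 = 15 internal nodes, so there are C_15 of them. So Z = C_15 = 9694845.
X + Y − Z = 742900 + 9694845 − 9694845 = 742900.

742900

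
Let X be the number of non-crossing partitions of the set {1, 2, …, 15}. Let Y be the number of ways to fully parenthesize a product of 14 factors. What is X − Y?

Non-crossing partitions of an n-element set are counted by C_n; here n = 15. So X = C_15 = 9694845.
Parenthesizations of m factors correspond to full binary trees with m leaves, counted by C_{m−1}; m = 14 gives C_13. So Y = C_13 = 742900.
X − Y = 9694845 − 742900 = 8951945.

8951945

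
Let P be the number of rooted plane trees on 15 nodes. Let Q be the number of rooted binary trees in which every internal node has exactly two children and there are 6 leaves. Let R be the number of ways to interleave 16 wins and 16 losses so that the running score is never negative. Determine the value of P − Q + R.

A rooted plane tree on 15 nodes has 14 edges, and such trees are counted by C_14. So P = C_14 = 2674440.
Full binary trees with 6 leaves have 6−1 = 5 internal nodes, so there are C_5 of them. So Q = C_5 = 42.
Reading a vote for the leader as '(' and for the other as ')' turns such a sequence into a balanced string of 16 pairs, so the count is C_16. So R = C_16 = 35357670.
P − Q + R = 2674440 − 42 + 35357670 = 38032068.

38032068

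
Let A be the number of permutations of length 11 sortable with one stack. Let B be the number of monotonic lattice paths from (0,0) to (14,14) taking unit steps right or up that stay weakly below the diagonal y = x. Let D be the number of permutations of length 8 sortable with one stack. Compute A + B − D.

By Knuth's characterisation, the stack-sortable permutations of length 11 are the 231-avoiders, numbering C_11. So A = C_11 = 58786.
Sub-diagonal monotone paths from (0,0) to (14,14) biject with Dyck paths of semilength 14, giving C_14. So B = C_14 = 2674440.
Stack-sortable permutations are exactly the 231-avoiding ones, counted by C_n; here n = 8. So D = C_8 = 1430.
A + B − D = 58786 + 2674440 − 1430 = 2731796.

2731796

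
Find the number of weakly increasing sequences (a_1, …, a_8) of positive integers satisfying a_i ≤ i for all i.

Weakly increasing sequences with a_i ≤ i biject with Dyck paths of semilength 8, so there are C_8.
C_8 = 1430.

1430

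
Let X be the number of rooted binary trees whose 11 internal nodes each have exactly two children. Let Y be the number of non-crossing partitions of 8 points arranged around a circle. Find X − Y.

57356

Full binary trees with n internal nodes are counted by C_n; here n = 11. So X = C_11 = 58786.
Non-crossing partitions of an n-element set are counted by C_n; here n = 8. So Y = C_8 = 1430.
X − Y = 58786 − 1430 = 57356.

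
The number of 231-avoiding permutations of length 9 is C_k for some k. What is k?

Permutations of [n] avoiding any single length-3 pattern are counted by C_n; here n = 9.

9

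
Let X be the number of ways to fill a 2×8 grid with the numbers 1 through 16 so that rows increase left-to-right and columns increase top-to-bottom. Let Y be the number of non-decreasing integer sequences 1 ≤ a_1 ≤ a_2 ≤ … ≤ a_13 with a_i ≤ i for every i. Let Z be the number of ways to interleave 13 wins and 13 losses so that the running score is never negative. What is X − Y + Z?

1430

By the hook-length formula (or a Dyck-path bijection), SYT of shape 2×8 number C_8. So X = C_8 = 1430.
Weakly increasing sequences with a_i ≤ i biject with Dyck paths of semilength 13, so there are C_13. So Y = C_13 = 742900.
Reading a vote for the leader as '(' and for the other as ')' turns such a sequence into a balanced string of 13 pairs, so the count is C_13. So Z = C_13 = 742900.
X − Y + Z = 1430 − 742900 + 742900 = 1430.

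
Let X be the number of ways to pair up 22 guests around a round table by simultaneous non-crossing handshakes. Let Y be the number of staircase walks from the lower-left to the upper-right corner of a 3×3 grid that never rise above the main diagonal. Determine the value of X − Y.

Non-crossing handshake pairings of 2n people are counted by C_n; 22 people gives n = 11. So X = C_11 = 58786.
Monotone paths in an n×n grid that stay weakly below the diagonal are counted by C_n; here n = 3. So Y = C_3 = 5.
X − Y = 58786 − 5 = 58781.

58781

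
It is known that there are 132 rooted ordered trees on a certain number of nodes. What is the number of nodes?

Rooted ordered trees on m nodes are counted by C_{m−1}. The Catalan number equal to 132 is C_6.
So the index is 6, and the number of nodes is 6 + 1 = 7.

7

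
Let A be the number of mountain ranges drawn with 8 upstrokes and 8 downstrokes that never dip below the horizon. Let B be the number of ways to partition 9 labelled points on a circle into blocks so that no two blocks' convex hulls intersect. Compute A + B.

6292

Paths of 8 up- and 8 down-steps that never dip below the axis are Dyck paths; their count is C_8. So A = C_8 = 1430.
The non-crossing partitions of [9] form a lattice of size C_9. So B = C_9 = 4862.
A + B = 1430 + 4862 = 6292.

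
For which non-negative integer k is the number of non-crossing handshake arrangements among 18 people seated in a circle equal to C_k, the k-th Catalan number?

Non-crossing handshake pairings of 2n people are counted by C_n; 18 people gives n = 9.

9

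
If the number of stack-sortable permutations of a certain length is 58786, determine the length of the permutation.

11

Stack-sortable permutations of [n] are counted by C_n; 58786 = C_11.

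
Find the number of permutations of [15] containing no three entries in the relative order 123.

Permutations of [n] avoiding any single length-3 pattern are counted by C_n; here n = 15.
C_15 = C_14 · 2(2·14+1)/(14+2) = 2674440 · 58/16 = 9694845.

9694845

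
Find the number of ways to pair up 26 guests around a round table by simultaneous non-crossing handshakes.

742900

Non-crossing handshake pairings of 2n people are counted by C_n; 26 people gives n = 13.
C_13 = C(26,13)/14 = 10400600/14 = 742900.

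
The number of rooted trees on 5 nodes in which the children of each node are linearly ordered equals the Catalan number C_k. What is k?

4

Rooted ordered (plane) trees on m nodes have m−1 edges and are counted by C_{m−1}; m = 5 gives C_4.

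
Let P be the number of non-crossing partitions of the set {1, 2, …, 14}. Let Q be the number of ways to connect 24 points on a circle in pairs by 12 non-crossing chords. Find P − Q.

2466428

Non-crossing partitions of an n-element set are counted by C_n; here n = 14. So P = C_14 = 2674440.
Non-crossing perfect matchings of 2n points on a circle are counted by C_n; with 24 points, n = 12. So Q = C_12 = 208012.
P − Q = 2674440 − 208012 = 2466428.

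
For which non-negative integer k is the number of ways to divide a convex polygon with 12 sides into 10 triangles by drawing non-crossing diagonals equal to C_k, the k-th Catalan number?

A convex 12-gon is triangulated into 10 triangles, and the number of such triangulations is the Catalan number C_{12−2} = C_10.

10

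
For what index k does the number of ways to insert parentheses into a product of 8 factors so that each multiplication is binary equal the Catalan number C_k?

7

Parenthesizations of m factors correspond to full binary trees with m leaves, counted by C_{m−1}; m = 8 gives C_7.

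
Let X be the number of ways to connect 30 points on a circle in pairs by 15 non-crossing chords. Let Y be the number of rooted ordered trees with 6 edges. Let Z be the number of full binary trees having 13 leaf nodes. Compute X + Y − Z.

9486965

Pairing 30 circle points by 15 non-crossing chords gives C_15 matchings. So X = C_15 = 9694845.
Rooted ordered trees with n edges are counted by C_n; here n = 6. So Y = C_6 = 132.
A full binary tree with L leaves has L−1 internal nodes and is counted by C_{L−1}; L = 13 gives C_12. So Z = C_12 = 208012.
X + Y − Z = 9694845 + 132 − 208012 = 9486965.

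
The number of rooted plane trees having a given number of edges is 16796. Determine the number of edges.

10

Rooted ordered trees with n edges are counted by C_n, and C_10 = 16796.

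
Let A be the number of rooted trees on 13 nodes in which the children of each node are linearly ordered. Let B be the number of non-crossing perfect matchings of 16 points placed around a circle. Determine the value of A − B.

206582

A rooted plane tree on 13 nodes has 12 edges, and such trees are counted by C_12. So A = C_12 = 208012.
Pairing 16 circle points by 8 non-crossing chords gives C_8 matchings. So B = C_8 = 1430.
A − B = 208012 − 1430 = 206582.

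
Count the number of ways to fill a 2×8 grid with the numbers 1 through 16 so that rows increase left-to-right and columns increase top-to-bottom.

1430

Standard Young tableaux of shape 2×n are counted by C_n; here n = 8.
C_8 = C(16,8)/9 = 12870/9 = 1430.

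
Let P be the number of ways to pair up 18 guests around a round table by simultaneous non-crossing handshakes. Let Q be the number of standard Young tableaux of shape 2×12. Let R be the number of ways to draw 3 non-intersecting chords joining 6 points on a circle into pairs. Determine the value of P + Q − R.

With 18 = 2·9 people, non-crossing handshake pairings are non-crossing perfect matchings on a circle, counted by C_9. So P = C_9 = 4862.
Standard Young tableaux of shape 2×n are counted by C_n; here n = 12. So Q = C_12 = 208012.
Pairing 6 circle points by 3 non-crossing chords gives C_3 matchings. So R = C_3 = 5.
P + Q − R = 4862 + 208012 − 5 = 212869.

212869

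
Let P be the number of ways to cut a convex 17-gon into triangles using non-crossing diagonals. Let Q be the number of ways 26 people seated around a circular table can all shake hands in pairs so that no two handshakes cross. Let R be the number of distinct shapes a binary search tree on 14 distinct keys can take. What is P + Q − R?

A convex 17-gon is triangulated into 15 triangles, and the number of such triangulations is the Catalan number C_{17−2} = C_15. So P = C_15 = 9694845.
With 26 = 2·13 people, non-crossing handshake pairings are non-crossing perfect matchings on a circle, counted by C_13. So Q = C_13 = 742900.
There are C_n binary search tree shapes on n keys; with n = 14 that is C_14. So R = C_14 = 2674440.
P + Q − R = 9694845 + 742900 − 2674440 = 7763305.

7763305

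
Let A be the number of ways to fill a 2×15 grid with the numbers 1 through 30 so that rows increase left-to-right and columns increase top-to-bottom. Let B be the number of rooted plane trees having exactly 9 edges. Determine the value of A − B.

9689983

Standard Young tableaux of shape 2×n are counted by C_n; here n = 15. So A = C_15 = 9694845.
A rooted plane tree with 9 edges has 10 nodes, and the count is C_9. So B = C_9 = 4862.
A − B = 9694845 − 4862 = 9689983.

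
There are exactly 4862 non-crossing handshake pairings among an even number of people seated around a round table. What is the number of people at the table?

18

Non-crossing handshake pairings of 2n people are counted by C_n. The Catalan number equal to 4862 is C_9.
So n = 9, and there are 2n = 18 people.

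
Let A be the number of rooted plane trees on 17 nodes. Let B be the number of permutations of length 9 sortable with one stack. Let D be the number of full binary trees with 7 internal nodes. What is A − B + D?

A rooted plane tree on 17 nodes has 16 edges, and such trees are counted by C_16. So A = C_16 = 35357670.
Stack-sortable permutations are exactly the 231-avoiding ones, counted by C_n; here n = 9. So B = C_9 = 4862.
Full binary trees with n internal nodes are counted by C_n; here n = 7. So D = C_7 = 429.
A − B + D = 35357670 − 4862 + 429 = 35353237.

35353237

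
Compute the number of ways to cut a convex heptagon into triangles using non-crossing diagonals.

A convex 7-gon is triangulated into 5 triangles, and the number of such triangulations is the Catalan number C_{7−2} = C_5.
C_5 = C(10,5)/6 = 252/6 = 42.

42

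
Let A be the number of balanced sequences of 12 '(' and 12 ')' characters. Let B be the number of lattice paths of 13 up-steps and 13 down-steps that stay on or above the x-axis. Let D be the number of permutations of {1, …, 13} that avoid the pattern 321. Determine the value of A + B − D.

208012

Balanced strings of n pairs of brackets are counted by C_n; here n = 12. So A = C_12 = 208012.
Dyck paths of semilength n (length 2n) are counted by C_n; here n = 13. So B = C_13 = 742900.
Permutations of [n] avoiding any single length-3 pattern are counted by C_n; here n = 13. So D = C_13 = 742900.
A + B − D = 208012 + 742900 − 742900 = 208012.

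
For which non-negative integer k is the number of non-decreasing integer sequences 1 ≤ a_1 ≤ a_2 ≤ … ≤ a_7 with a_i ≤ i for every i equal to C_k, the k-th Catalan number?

7

Weakly increasing sequences with a_i ≤ i biject with Dyck paths of semilength 7, so there are C_7.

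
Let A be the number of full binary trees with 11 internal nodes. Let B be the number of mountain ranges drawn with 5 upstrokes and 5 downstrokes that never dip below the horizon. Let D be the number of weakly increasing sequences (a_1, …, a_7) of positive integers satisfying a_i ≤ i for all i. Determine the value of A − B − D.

58315

The number of full binary trees on 11 internal nodes is the Catalan number C_11. So A = C_11 = 58786.
A Dyck path with 5 up-steps and 5 down-steps has semilength 5, so there are C_5 of them. So B = C_5 = 42.
Weakly increasing sequences with a_i ≤ i biject with Dyck paths of semilength 7, so there are C_7. So D = C_7 = 429.
A − B − D = 58786 − 42 − 429 = 58315.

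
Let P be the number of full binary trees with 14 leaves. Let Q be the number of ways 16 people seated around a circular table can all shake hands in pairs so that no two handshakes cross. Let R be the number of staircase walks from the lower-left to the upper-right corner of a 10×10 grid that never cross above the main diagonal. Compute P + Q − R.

Full binary trees with 14 leaves have 14−1 = 13 internal nodes, so there are C_13 of them. So P = C_13 = 742900.
Non-crossing handshake pairings of 2n people are counted by C_n; 16 people gives n = 8. So Q = C_8 = 1430.
Monotone paths in an n×n grid that stay weakly below the diagonal are counted by C_n; here n = 10. So R = C_10 = 16796.
P + Q − R = 742900 + 1430 − 16796 = 727534.

727534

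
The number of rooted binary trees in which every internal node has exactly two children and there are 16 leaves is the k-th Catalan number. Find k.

A full binary tree with L leaves has L−1 internal nodes and is counted by C_{L−1}; L = 16 gives C_15.

15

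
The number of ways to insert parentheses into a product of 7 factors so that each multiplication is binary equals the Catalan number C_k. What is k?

Parenthesizations of m factors correspond to full binary trees with m leaves, counted by C_{m−1}; m = 7 gives C_6.

6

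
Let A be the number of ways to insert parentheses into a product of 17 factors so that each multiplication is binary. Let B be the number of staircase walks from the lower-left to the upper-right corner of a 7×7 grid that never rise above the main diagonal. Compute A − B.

Bracketing 17 factors into binary products is counted by C_{17−1} = C_16. So A = C_16 = 35357670.
Monotone paths in an n×n grid that stay weakly below the diagonal are counted by C_n; here n = 7. So B = C_7 = 429.
A − B = 35357670 − 429 = 35357241.

35357241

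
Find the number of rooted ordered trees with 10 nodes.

4862

A rooted plane tree on 10 nodes has 9 edges, and such trees are counted by C_9.
C_9 = C(18,9)/10 = 48620/10 = 4862.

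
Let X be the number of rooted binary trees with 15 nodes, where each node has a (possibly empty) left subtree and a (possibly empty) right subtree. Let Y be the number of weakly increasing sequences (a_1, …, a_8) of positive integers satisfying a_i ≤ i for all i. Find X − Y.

Rooted binary trees with 15 nodes (each child slot possibly empty) number C_15. So X = C_15 = 9694845.
Weakly increasing sequences with a_i ≤ i biject with Dyck paths of semilength 8, so there are C_8. So Y = C_8 = 1430.
X − Y = 9694845 − 1430 = 9693415.

9693415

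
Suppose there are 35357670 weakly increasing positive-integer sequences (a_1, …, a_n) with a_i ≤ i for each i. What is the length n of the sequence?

Such sub-staircase sequences of length n are counted by C_n. Since C_16 = 35357670, the index is 16.

16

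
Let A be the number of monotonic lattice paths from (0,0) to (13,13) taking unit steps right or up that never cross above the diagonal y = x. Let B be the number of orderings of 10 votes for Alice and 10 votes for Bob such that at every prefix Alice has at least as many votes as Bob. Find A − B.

726104

Sub-diagonal monotone paths from (0,0) to (13,13) biject with Dyck paths of semilength 13, giving C_13. So A = C_13 = 742900.
Reading a vote for the leader as '(' and for the other as ')' turns such a sequence into a balanced string of 10 pairs, so the count is C_10. So B = C_10 = 16796.
A − B = 742900 − 16796 = 726104.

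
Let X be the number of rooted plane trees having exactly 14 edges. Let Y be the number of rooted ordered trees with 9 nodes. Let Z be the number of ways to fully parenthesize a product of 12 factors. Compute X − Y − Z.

2614224

Rooted ordered trees with n edges are counted by C_n; here n = 14. So X = C_14 = 2674440.
Rooted ordered (plane) trees on m nodes have m−1 edges and are counted by C_{m−1}; m = 9 gives C_8. So Y = C_8 = 1430.
Ways to associate a product of 12 factors correspond to binary trees on 12 leaves, so the count is C_11. So Z = C_11 = 58786.
X − Y − Z = 2674440 − 1430 − 58786 = 2614224.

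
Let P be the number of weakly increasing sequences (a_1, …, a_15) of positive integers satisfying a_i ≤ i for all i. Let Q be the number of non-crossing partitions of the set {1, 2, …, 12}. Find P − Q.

Weakly increasing sequences with a_i ≤ i biject with Dyck paths of semilength 15, so there are C_15. So P = C_15 = 9694845.
The non-crossing partitions of [12] form a lattice of size C_12. So Q = C_12 = 208012.
P − Q = 9694845 − 208012 = 9486833.

9486833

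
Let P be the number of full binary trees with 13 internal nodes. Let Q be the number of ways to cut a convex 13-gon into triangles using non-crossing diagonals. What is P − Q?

Full binary trees with n internal nodes are counted by C_n; here n = 13. So P = C_13 = 742900.
Triangulations of a convex m-gon are counted by C_{m−2}; with m = 13 this is C_11. So Q = C_11 = 58786.
P − Q = 742900 − 58786 = 684114.

684114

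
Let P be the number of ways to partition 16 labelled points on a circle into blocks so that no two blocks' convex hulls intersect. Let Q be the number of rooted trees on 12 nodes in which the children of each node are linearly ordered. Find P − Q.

35298884

The non-crossing partitions of [16] form a lattice of size C_16. So P = C_16 = 35357670.
A rooted plane tree on 12 nodes has 11 edges, and such trees are counted by C_11. So Q = C_11 = 58786.
P − Q = 35357670 − 58786 = 35298884.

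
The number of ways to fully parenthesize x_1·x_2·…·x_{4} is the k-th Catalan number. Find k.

3

Ways to associate a product of 4 factors correspond to binary trees on 4 leaves, so the count is C_3.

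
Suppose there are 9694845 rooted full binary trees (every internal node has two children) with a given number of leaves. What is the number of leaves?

Full binary trees with L leaves are counted by C_{L−1}, and C_15 = 9694845.
So the index is 15, and the number of leaves is 15 + 1 = 16.

16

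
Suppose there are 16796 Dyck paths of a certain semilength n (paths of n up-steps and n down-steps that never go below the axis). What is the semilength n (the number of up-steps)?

10

Dyck paths of semilength n are counted by C_n. The Catalan number equal to 16796 is C_10.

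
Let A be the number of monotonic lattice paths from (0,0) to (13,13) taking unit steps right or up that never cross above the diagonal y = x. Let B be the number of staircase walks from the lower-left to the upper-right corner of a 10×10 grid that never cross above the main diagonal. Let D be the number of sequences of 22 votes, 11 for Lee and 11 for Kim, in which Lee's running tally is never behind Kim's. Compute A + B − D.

Monotone paths in an n×n grid that stay weakly below the diagonal are counted by C_n; here n = 13. So A = C_13 = 742900.
Sub-diagonal monotone paths from (0,0) to (10,10) biject with Dyck paths of semilength 10, giving C_10. So B = C_10 = 16796.
Reading a vote for the leader as '(' and for the other as ')' turns such a sequence into a balanced string of 11 pairs, so the count is C_11. So D = C_11 = 58786.
A + B − D = 742900 + 16796 − 58786 = 700910.

700910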